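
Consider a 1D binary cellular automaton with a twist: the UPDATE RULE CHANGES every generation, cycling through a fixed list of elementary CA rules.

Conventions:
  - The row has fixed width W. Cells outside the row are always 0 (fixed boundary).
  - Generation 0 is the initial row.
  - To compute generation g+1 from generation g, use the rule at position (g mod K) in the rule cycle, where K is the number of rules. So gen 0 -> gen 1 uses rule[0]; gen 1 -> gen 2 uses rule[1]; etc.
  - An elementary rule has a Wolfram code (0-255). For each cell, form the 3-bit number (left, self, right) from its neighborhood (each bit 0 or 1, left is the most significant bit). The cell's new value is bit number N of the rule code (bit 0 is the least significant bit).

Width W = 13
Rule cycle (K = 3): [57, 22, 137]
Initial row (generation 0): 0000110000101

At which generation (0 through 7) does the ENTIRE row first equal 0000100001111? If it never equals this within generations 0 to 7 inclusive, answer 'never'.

Gen 0: 0000110000101
Gen 1 (rule 57): 1110101110010
Gen 2 (rule 22): 0000100001111
Gen 3 (rule 137): 1110001101110
Gen 4 (rule 57): 1001101011001
Gen 5 (rule 22): 1110001000111
Gen 6 (rule 137): 1100100010110
Gen 7 (rule 57): 1010011001101

Answer: 2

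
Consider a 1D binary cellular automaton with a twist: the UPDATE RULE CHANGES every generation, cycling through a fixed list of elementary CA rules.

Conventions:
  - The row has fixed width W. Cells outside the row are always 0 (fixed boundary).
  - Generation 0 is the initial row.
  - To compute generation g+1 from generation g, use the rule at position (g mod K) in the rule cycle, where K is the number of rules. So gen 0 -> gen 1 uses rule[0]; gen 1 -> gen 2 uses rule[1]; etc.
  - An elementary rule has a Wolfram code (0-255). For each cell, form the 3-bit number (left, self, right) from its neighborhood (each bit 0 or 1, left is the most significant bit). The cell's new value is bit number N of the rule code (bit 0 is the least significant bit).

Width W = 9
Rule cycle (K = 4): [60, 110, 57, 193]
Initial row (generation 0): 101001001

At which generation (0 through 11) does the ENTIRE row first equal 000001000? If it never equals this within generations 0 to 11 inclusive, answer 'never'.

Gen 0: 101001001
Gen 1 (rule 60): 111101101
Gen 2 (rule 110): 100111111
Gen 3 (rule 57): 010100000
Gen 4 (rule 193): 000001111
Gen 5 (rule 60): 000001000
Gen 6 (rule 110): 000011000
Gen 7 (rule 57): 111010111
Gen 8 (rule 193): 011000011
Gen 9 (rule 60): 010100010
Gen 10 (rule 110): 111100110
Gen 11 (rule 57): 100010101

Answer: 5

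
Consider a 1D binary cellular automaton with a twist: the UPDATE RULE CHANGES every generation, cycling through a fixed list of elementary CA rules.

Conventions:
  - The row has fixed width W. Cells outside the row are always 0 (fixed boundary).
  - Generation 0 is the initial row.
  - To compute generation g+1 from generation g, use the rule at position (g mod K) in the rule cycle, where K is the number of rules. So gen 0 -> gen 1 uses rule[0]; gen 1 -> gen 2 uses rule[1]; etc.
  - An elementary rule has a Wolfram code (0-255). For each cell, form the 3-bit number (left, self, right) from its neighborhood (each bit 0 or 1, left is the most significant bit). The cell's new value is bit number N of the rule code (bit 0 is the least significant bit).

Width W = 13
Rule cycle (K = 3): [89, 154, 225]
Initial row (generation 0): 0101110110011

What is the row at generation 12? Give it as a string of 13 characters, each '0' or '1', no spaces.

Answer: 0011110100010

Derivation:
Gen 0: 0101110110011
Gen 1 (rule 89): 0001010111011
Gen 2 (rule 154): 0010000110010
Gen 3 (rule 225): 1000110010000
Gen 4 (rule 89): 0110111001111
Gen 5 (rule 154): 1100110111110
Gen 6 (rule 225): 0100011011110
Gen 7 (rule 89): 0011011010011
Gen 8 (rule 154): 0110010001110
Gen 9 (rule 225): 0010000100110
Gen 10 (rule 89): 1001110010111
Gen 11 (rule 154): 0111101100110
Gen 12 (rule 225): 0011110100010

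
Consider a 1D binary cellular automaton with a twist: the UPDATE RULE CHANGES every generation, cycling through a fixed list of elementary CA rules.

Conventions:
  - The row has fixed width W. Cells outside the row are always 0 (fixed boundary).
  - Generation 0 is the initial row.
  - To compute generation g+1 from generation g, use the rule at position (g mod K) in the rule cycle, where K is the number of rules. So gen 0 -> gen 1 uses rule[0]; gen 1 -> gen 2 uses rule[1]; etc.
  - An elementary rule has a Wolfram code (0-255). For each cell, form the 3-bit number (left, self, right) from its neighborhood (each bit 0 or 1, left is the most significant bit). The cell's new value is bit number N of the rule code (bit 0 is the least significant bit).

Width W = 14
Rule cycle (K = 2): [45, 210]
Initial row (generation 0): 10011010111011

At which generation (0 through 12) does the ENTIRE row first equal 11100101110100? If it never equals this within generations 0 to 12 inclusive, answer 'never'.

Answer: 9

Derivation:
Gen 0: 10011010111011
Gen 1 (rule 45): 10010111100110
Gen 2 (rule 210): 01100011111011
Gen 3 (rule 45): 01001010000110
Gen 4 (rule 210): 10110001001011
Gen 5 (rule 45): 11100101001110
Gen 6 (rule 210): 01111000110111
Gen 7 (rule 45): 01000010101100
Gen 8 (rule 210): 10100100000110
Gen 9 (rule 45): 11100101110100
Gen 10 (rule 210): 01111000110010
Gen 11 (rule 45): 01000010100010
Gen 12 (rule 210): 10100100010101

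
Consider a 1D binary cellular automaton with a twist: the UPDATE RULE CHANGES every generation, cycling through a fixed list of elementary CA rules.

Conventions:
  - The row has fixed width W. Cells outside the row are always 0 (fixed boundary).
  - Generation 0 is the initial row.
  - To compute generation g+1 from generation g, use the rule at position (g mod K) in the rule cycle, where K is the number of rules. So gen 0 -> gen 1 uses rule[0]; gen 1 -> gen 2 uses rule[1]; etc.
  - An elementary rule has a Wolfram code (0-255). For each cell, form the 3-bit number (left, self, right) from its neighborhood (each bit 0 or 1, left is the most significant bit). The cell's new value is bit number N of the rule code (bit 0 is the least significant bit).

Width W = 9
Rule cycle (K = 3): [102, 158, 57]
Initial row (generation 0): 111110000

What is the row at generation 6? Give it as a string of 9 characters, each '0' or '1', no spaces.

Gen 0: 111110000
Gen 1 (rule 102): 000010000
Gen 2 (rule 158): 000111000
Gen 3 (rule 57): 110100111
Gen 4 (rule 102): 011101001
Gen 5 (rule 158): 111001111
Gen 6 (rule 57): 100101000

Answer: 100101000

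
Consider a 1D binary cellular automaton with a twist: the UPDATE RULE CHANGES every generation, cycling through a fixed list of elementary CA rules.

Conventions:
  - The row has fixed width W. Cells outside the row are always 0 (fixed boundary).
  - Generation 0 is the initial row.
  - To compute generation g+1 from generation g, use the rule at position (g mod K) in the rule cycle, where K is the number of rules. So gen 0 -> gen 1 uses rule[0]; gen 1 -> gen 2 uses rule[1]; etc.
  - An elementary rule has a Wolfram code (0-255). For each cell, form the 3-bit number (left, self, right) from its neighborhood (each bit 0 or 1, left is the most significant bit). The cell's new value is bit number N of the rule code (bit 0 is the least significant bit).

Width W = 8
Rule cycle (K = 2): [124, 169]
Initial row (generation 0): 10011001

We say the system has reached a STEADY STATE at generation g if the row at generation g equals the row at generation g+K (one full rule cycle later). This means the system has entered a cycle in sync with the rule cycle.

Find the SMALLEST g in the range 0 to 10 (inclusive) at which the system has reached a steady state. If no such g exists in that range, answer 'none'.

Gen 0: 10011001
Gen 1 (rule 124): 11011101
Gen 2 (rule 169): 10111010
Gen 3 (rule 124): 11101111
Gen 4 (rule 169): 11011110
Gen 5 (rule 124): 11110011
Gen 6 (rule 169): 11100010
Gen 7 (rule 124): 10110011
Gen 8 (rule 169): 01100010
Gen 9 (rule 124): 01110011
Gen 10 (rule 169): 01100010
Gen 11 (rule 124): 01110011
Gen 12 (rule 169): 01100010

Answer: 8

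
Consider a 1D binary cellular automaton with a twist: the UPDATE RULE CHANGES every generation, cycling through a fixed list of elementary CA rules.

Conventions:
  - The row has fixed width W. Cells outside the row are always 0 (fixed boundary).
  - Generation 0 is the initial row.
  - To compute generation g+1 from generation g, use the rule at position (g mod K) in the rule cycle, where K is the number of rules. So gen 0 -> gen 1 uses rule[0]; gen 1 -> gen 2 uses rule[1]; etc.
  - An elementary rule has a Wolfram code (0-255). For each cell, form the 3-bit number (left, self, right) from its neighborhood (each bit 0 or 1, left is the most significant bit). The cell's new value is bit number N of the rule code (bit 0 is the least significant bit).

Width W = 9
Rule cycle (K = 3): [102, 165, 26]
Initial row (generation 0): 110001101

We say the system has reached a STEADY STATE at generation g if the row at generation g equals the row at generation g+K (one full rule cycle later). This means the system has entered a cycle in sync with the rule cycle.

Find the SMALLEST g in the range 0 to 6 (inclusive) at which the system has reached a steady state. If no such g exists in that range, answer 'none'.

Gen 0: 110001101
Gen 1 (rule 102): 010010111
Gen 2 (rule 165): 010011010
Gen 3 (rule 26): 101110001
Gen 4 (rule 102): 110010011
Gen 5 (rule 165): 000010000
Gen 6 (rule 26): 000101000
Gen 7 (rule 102): 001111000
Gen 8 (rule 165): 100110011
Gen 9 (rule 26): 011101110

Answer: none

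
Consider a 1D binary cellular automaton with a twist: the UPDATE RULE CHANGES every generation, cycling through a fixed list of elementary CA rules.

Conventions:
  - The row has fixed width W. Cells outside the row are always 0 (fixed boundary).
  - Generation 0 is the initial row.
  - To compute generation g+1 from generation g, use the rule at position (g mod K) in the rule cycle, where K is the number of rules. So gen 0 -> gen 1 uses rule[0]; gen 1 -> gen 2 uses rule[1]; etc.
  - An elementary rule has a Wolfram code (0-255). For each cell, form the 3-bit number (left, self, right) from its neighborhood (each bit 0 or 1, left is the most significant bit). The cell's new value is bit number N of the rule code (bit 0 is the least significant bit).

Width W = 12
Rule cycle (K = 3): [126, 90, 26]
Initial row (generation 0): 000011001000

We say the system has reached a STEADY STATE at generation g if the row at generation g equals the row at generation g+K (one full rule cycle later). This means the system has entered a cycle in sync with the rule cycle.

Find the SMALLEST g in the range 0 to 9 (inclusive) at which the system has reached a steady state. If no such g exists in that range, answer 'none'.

Answer: 4

Derivation:
Gen 0: 000011001000
Gen 1 (rule 126): 000111111100
Gen 2 (rule 90): 001100000110
Gen 3 (rule 26): 011010001101
Gen 4 (rule 126): 111111011111
Gen 5 (rule 90): 100001010001
Gen 6 (rule 26): 010010001010
Gen 7 (rule 126): 111111011111
Gen 8 (rule 90): 100001010001
Gen 9 (rule 26): 010010001010
Gen 10 (rule 126): 111111011111
Gen 11 (rule 90): 100001010001
Gen 12 (rule 26): 010010001010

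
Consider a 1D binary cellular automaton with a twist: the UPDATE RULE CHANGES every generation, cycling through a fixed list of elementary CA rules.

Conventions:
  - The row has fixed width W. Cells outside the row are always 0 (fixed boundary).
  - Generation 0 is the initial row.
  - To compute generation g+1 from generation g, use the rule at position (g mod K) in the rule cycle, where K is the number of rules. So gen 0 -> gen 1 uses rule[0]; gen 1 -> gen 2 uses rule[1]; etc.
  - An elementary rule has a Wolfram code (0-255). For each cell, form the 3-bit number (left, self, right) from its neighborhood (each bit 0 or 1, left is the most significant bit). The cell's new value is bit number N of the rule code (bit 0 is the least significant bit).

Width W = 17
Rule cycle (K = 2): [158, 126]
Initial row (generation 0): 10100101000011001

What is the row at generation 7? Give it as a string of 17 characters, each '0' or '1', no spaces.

Answer: 10111010001101110

Derivation:
Gen 0: 10100101000011001
Gen 1 (rule 158): 10111101100110111
Gen 2 (rule 126): 11100111111111101
Gen 3 (rule 158): 11011111111111001
Gen 4 (rule 126): 11110000000001111
Gen 5 (rule 158): 11101000000011110
Gen 6 (rule 126): 10111100000110011
Gen 7 (rule 158): 10111010001101110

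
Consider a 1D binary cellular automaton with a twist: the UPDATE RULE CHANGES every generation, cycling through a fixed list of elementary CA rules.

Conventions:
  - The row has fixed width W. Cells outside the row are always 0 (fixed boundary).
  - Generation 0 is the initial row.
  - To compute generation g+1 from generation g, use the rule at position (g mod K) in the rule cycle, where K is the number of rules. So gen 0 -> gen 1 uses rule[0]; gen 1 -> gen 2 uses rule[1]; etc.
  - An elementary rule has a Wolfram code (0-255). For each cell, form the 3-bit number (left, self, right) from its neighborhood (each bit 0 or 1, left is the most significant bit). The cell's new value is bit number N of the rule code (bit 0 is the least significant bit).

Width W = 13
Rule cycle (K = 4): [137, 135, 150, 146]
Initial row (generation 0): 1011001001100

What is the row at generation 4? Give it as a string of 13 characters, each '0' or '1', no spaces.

Answer: 1010101101000

Derivation:
Gen 0: 1011001001100
Gen 1 (rule 137): 0010000001001
Gen 2 (rule 135): 1110111111011
Gen 3 (rule 150): 0100011110000
Gen 4 (rule 146): 1010101101000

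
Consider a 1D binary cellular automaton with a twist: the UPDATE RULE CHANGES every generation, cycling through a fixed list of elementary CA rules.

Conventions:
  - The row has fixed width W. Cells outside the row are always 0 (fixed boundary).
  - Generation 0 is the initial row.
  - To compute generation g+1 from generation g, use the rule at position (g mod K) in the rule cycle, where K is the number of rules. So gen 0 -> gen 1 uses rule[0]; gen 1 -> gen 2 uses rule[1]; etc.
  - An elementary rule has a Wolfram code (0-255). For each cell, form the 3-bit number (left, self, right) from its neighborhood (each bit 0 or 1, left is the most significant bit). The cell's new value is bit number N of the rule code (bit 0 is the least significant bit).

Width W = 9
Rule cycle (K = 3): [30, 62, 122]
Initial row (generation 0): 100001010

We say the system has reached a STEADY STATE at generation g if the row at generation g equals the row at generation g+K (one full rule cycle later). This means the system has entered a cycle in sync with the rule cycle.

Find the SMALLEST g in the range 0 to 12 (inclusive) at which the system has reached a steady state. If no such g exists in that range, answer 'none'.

Gen 0: 100001010
Gen 1 (rule 30): 110011011
Gen 2 (rule 62): 101110110
Gen 3 (rule 122): 011011111
Gen 4 (rule 30): 110010000
Gen 5 (rule 62): 101111000
Gen 6 (rule 122): 011001100
Gen 7 (rule 30): 110111010
Gen 8 (rule 62): 101100111
Gen 9 (rule 122): 011111101
Gen 10 (rule 30): 110000001
Gen 11 (rule 62): 101000011
Gen 12 (rule 122): 010100111
Gen 13 (rule 30): 110111100
Gen 14 (rule 62): 101100010
Gen 15 (rule 122): 011110101

Answer: none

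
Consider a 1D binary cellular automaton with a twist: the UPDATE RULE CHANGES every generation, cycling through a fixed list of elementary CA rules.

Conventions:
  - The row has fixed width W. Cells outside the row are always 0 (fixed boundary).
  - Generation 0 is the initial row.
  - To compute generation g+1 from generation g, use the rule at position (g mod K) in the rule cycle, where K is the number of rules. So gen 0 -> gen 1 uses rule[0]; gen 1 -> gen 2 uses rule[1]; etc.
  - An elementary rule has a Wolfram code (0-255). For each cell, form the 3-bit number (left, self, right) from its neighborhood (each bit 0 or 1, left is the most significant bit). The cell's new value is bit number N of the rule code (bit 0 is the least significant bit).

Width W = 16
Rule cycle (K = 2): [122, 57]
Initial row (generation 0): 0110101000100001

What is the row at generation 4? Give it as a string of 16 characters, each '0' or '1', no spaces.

Answer: 0010101010101101

Derivation:
Gen 0: 0110101000100001
Gen 1 (rule 122): 1111010101010010
Gen 2 (rule 57): 1000101010101001
Gen 3 (rule 122): 0101010101010110
Gen 4 (rule 57): 0010101010101101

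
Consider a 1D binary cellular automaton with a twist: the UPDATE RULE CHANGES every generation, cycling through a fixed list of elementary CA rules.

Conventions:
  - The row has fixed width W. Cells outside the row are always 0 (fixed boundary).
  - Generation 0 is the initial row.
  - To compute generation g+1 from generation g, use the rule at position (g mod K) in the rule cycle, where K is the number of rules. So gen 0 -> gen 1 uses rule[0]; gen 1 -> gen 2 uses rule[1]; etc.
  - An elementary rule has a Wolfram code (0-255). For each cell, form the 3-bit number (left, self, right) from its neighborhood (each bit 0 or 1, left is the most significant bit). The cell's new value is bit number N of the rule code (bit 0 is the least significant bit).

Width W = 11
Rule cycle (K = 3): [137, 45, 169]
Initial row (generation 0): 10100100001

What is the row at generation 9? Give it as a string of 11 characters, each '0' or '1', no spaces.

Gen 0: 10100100001
Gen 1 (rule 137): 00000001100
Gen 2 (rule 45): 11111101001
Gen 3 (rule 169): 11111010000
Gen 4 (rule 137): 11110000111
Gen 5 (rule 45): 10000110100
Gen 6 (rule 169): 00110101001
Gen 7 (rule 137): 10100000000
Gen 8 (rule 45): 11101111111
Gen 9 (rule 169): 11011111110

Answer: 11011111110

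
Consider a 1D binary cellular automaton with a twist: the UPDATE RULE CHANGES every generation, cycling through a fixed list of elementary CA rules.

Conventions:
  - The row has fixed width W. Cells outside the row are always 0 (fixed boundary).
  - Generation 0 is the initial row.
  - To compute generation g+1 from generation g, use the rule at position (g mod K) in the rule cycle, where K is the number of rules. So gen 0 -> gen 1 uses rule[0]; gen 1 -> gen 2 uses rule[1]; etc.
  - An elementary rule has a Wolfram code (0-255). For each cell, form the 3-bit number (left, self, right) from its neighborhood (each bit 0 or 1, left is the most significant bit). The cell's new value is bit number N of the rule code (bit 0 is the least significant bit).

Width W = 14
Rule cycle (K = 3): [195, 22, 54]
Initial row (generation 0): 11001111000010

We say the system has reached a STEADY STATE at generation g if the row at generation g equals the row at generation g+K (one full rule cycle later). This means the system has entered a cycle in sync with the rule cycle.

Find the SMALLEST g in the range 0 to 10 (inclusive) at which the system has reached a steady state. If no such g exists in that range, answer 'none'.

Gen 0: 11001111000010
Gen 1 (rule 195): 01010111011100
Gen 2 (rule 22): 11010000000010
Gen 3 (rule 54): 00111000000111
Gen 4 (rule 195): 11011011111011
Gen 5 (rule 22): 00000000000000
Gen 6 (rule 54): 00000000000000
Gen 7 (rule 195): 11111111111111
Gen 8 (rule 22): 00000000000000
Gen 9 (rule 54): 00000000000000
Gen 10 (rule 195): 11111111111111
Gen 11 (rule 22): 00000000000000
Gen 12 (rule 54): 00000000000000
Gen 13 (rule 195): 11111111111111

Answer: 5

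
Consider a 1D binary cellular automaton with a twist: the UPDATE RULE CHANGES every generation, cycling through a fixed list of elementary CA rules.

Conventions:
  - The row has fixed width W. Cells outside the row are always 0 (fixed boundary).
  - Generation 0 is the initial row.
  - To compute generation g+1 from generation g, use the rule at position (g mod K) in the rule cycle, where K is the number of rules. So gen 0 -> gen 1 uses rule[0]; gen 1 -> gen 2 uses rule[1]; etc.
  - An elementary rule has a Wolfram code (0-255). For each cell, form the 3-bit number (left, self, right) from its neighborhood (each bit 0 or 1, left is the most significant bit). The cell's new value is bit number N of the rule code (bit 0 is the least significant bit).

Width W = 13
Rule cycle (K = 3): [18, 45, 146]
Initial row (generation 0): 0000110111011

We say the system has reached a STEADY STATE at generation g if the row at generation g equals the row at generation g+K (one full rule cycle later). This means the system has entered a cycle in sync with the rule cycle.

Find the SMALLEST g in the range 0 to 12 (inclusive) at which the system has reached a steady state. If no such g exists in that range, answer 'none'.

Answer: 6

Derivation:
Gen 0: 0000110111011
Gen 1 (rule 18): 0001000000000
Gen 2 (rule 45): 1101011111111
Gen 3 (rule 146): 0000001111110
Gen 4 (rule 18): 0000010000001
Gen 5 (rule 45): 1111010111101
Gen 6 (rule 146): 0110000011000
Gen 7 (rule 18): 1001000100100
Gen 8 (rule 45): 1001010100101
Gen 9 (rule 146): 0110000011000
Gen 10 (rule 18): 1001000100100
Gen 11 (rule 45): 1001010100101
Gen 12 (rule 146): 0110000011000
Gen 13 (rule 18): 1001000100100
Gen 14 (rule 45): 1001010100101
Gen 15 (rule 146): 0110000011000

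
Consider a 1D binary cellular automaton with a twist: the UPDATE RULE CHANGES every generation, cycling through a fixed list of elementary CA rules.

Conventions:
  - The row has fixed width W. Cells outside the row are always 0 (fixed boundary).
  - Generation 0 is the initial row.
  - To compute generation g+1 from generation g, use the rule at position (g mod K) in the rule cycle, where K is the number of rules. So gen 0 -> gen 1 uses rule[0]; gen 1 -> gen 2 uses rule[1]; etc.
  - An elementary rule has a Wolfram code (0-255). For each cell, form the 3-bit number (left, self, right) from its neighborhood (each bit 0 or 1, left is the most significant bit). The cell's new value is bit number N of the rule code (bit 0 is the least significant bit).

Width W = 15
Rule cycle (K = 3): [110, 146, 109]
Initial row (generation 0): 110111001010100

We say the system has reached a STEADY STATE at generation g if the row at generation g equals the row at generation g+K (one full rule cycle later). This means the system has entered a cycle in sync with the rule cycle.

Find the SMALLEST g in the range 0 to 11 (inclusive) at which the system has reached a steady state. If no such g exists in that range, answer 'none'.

Gen 0: 110111001010100
Gen 1 (rule 110): 111101011111100
Gen 2 (rule 146): 011000001111010
Gen 3 (rule 109): 011011101001110
Gen 4 (rule 110): 111110111011010
Gen 5 (rule 146): 011100010000001
Gen 6 (rule 109): 010101010111101
Gen 7 (rule 110): 111111111100111
Gen 8 (rule 146): 011111111011010
Gen 9 (rule 109): 010000001111110
Gen 10 (rule 110): 110000011000010
Gen 11 (rule 146): 001000100100101
Gen 12 (rule 109): 101010100100111
Gen 13 (rule 110): 111111101101101
Gen 14 (rule 146): 011111000000000

Answer: none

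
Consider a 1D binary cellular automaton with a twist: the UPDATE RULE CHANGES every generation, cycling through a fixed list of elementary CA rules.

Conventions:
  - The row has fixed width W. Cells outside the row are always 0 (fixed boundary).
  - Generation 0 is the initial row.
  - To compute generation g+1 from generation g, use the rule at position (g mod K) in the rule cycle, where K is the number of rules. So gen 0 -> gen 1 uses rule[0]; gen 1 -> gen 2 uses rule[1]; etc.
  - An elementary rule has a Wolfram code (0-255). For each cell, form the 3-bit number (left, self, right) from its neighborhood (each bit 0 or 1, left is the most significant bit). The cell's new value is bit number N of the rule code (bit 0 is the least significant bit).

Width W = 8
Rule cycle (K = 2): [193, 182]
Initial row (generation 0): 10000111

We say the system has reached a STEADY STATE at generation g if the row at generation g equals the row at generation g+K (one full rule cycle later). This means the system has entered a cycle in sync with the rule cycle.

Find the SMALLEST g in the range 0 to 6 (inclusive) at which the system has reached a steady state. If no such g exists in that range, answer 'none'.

Gen 0: 10000111
Gen 1 (rule 193): 00110011
Gen 2 (rule 182): 01001100
Gen 3 (rule 193): 00000101
Gen 4 (rule 182): 00001111
Gen 5 (rule 193): 11100111
Gen 6 (rule 182): 01011010
Gen 7 (rule 193): 00001000
Gen 8 (rule 182): 00011100

Answer: none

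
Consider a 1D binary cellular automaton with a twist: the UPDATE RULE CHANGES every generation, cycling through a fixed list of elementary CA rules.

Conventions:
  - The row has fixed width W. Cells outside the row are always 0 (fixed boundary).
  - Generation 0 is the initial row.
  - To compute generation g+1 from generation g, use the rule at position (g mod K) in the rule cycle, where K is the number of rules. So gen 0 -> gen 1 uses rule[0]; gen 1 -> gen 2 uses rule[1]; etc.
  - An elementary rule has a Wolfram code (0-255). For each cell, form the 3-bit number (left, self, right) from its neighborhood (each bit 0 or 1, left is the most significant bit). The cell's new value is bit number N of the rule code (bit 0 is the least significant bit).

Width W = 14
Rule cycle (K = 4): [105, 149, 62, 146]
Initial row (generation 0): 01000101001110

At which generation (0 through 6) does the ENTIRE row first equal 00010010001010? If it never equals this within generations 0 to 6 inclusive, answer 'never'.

Answer: 1

Derivation:
Gen 0: 01000101001110
Gen 1 (rule 105): 00010010001010
Gen 2 (rule 149): 11011011101011
Gen 3 (rule 62): 10110110011110
Gen 4 (rule 146): 00000001101101
Gen 5 (rule 105): 11111101111110
Gen 6 (rule 149): 01111000111101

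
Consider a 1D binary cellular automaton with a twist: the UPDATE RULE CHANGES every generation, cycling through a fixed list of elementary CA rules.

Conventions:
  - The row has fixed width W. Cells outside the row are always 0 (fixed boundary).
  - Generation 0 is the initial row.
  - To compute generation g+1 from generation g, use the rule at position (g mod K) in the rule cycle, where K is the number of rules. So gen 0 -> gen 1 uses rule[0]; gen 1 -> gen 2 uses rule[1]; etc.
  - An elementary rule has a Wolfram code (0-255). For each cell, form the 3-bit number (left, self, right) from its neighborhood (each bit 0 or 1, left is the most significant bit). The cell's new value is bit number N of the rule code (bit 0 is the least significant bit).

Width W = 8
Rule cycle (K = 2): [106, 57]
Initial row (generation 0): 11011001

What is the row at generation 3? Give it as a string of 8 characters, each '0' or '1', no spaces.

Answer: 00001010

Derivation:
Gen 0: 11011001
Gen 1 (rule 106): 11111010
Gen 2 (rule 57): 10000101
Gen 3 (rule 106): 00001010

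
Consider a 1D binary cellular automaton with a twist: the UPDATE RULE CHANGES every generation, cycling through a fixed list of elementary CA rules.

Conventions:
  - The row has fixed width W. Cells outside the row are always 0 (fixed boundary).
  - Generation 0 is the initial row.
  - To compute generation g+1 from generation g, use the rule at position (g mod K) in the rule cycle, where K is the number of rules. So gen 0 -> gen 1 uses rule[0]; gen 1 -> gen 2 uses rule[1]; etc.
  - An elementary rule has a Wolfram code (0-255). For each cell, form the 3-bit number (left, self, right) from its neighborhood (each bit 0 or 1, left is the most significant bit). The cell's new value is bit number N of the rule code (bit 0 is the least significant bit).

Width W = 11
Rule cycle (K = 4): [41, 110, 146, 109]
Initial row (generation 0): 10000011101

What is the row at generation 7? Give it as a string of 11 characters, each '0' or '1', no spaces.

Answer: 01111111101

Derivation:
Gen 0: 10000011101
Gen 1 (rule 41): 00111010010
Gen 2 (rule 110): 01101110110
Gen 3 (rule 146): 10000100001
Gen 4 (rule 109): 10110101101
Gen 5 (rule 41): 01101011010
Gen 6 (rule 110): 11111111110
Gen 7 (rule 146): 01111111101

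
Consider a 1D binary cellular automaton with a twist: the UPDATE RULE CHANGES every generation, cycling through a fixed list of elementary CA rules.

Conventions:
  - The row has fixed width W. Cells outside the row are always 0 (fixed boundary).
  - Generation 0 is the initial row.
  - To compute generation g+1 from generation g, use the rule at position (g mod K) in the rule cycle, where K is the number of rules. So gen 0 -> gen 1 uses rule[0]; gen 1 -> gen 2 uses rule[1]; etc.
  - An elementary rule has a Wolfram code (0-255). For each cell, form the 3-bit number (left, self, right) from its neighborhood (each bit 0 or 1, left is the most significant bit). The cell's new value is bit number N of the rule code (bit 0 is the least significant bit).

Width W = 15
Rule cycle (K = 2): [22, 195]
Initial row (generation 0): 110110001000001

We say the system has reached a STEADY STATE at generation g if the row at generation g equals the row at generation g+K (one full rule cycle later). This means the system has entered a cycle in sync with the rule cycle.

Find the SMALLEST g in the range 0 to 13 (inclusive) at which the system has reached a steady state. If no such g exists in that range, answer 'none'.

Answer: 9

Derivation:
Gen 0: 110110001000001
Gen 1 (rule 22): 000001011100011
Gen 2 (rule 195): 111110001101101
Gen 3 (rule 22): 000001010000001
Gen 4 (rule 195): 111110000111110
Gen 5 (rule 22): 000001001000001
Gen 6 (rule 195): 111110010011110
Gen 7 (rule 22): 000001111100001
Gen 8 (rule 195): 111110111101110
Gen 9 (rule 22): 000000000000001
Gen 10 (rule 195): 111111111111110
Gen 11 (rule 22): 000000000000001
Gen 12 (rule 195): 111111111111110
Gen 13 (rule 22): 000000000000001
Gen 14 (rule 195): 111111111111110
Gen 15 (rule 22): 000000000000001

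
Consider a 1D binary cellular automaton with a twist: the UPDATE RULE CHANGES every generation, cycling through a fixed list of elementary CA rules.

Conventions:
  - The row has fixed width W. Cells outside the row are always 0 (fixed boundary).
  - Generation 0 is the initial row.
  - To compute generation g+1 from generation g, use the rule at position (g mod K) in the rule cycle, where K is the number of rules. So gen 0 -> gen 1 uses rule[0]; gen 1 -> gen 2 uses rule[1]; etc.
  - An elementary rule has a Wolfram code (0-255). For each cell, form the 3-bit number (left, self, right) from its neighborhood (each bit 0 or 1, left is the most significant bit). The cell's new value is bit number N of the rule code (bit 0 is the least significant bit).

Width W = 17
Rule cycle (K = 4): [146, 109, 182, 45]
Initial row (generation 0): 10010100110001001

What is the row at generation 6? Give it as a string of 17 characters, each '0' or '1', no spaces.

Gen 0: 10010100110001001
Gen 1 (rule 146): 01100011001010110
Gen 2 (rule 109): 01101011001111110
Gen 3 (rule 182): 10011100110111101
Gen 4 (rule 45): 10010000101100011
Gen 5 (rule 146): 01101001000010100
Gen 6 (rule 109): 01111001011011101

Answer: 01111001011011101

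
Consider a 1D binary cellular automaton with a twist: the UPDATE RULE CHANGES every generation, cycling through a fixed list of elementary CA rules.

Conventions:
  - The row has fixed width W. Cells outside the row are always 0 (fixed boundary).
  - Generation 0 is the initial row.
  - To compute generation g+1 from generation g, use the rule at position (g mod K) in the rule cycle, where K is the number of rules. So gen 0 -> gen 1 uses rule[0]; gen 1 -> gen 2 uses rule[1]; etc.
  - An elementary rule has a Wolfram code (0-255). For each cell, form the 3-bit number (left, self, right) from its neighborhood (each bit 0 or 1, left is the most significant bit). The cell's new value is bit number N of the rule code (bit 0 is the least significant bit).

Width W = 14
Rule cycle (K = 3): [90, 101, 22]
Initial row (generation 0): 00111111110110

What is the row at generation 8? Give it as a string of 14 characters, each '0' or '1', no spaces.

Answer: 00001010000101

Derivation:
Gen 0: 00111111110110
Gen 1 (rule 90): 01100000010111
Gen 2 (rule 101): 00101111011001
Gen 3 (rule 22): 01100000000111
Gen 4 (rule 90): 11110000001101
Gen 5 (rule 101): 00010111100111
Gen 6 (rule 22): 00110000011000
Gen 7 (rule 90): 01111000111100
Gen 8 (rule 101): 00001010000101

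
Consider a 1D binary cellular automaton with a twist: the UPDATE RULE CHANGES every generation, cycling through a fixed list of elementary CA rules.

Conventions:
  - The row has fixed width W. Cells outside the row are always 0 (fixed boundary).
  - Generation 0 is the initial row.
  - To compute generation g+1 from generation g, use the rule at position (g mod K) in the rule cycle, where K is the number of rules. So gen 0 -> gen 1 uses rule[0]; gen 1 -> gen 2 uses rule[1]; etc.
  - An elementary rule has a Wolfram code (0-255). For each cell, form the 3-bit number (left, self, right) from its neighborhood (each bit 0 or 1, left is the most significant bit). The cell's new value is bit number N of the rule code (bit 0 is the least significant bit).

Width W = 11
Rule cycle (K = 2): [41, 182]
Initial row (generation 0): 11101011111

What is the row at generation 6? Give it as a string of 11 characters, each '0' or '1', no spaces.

Gen 0: 11101011111
Gen 1 (rule 41): 10010110000
Gen 2 (rule 182): 11111001000
Gen 3 (rule 41): 10000000011
Gen 4 (rule 182): 11000000100
Gen 5 (rule 41): 10011110001
Gen 6 (rule 182): 11101101011

Answer: 11101101011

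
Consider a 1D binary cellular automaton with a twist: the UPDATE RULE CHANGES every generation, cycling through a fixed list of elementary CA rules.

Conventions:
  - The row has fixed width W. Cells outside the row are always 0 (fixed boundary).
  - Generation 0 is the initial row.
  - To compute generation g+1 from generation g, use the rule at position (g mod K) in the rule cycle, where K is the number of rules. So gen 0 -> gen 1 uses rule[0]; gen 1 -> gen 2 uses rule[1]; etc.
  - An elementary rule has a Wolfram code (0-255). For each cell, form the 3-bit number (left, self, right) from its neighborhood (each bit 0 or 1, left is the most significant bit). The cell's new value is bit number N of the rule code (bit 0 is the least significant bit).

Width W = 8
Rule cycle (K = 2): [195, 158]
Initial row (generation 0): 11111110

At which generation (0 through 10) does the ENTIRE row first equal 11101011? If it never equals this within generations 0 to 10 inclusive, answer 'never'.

Gen 0: 11111110
Gen 1 (rule 195): 01111110
Gen 2 (rule 158): 11111101
Gen 3 (rule 195): 01111100
Gen 4 (rule 158): 11111010
Gen 5 (rule 195): 01111000
Gen 6 (rule 158): 11110100
Gen 7 (rule 195): 01110001
Gen 8 (rule 158): 11101011
Gen 9 (rule 195): 01100001
Gen 10 (rule 158): 11010011

Answer: 8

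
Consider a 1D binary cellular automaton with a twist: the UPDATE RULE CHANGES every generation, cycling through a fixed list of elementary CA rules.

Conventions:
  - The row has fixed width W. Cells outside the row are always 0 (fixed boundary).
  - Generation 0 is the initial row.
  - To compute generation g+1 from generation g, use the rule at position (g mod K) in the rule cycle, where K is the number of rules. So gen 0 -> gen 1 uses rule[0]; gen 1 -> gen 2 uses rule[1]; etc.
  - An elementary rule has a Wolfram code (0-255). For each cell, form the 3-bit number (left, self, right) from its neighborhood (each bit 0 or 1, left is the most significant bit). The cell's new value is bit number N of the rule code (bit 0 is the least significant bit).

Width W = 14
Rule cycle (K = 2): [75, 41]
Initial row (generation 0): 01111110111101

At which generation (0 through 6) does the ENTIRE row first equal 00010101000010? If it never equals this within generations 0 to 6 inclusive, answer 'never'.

Answer: never

Derivation:
Gen 0: 01111110111101
Gen 1 (rule 75): 11000010100100
Gen 2 (rule 41): 10011001000001
Gen 3 (rule 75): 00111010011110
Gen 4 (rule 41): 10100100010000
Gen 5 (rule 75): 00001001100111
Gen 6 (rule 41): 11100001000100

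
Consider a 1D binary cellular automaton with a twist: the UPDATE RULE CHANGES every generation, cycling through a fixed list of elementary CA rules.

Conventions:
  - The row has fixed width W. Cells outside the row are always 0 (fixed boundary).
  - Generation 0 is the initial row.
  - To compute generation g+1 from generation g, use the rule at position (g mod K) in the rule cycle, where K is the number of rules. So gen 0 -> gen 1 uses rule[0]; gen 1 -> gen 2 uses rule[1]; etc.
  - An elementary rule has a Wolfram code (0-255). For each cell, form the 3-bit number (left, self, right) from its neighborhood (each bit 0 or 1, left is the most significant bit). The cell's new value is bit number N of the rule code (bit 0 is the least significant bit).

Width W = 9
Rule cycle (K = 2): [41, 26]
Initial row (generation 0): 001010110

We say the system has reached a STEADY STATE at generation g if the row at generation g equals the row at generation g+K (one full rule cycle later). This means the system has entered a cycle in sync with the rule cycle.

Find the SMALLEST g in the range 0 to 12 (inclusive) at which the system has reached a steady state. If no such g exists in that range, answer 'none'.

Gen 0: 001010110
Gen 1 (rule 41): 100101100
Gen 2 (rule 26): 011001010
Gen 3 (rule 41): 010000100
Gen 4 (rule 26): 101001010
Gen 5 (rule 41): 010000100
Gen 6 (rule 26): 101001010
Gen 7 (rule 41): 010000100
Gen 8 (rule 26): 101001010
Gen 9 (rule 41): 010000100
Gen 10 (rule 26): 101001010
Gen 11 (rule 41): 010000100
Gen 12 (rule 26): 101001010
Gen 13 (rule 41): 010000100
Gen 14 (rule 26): 101001010

Answer: 3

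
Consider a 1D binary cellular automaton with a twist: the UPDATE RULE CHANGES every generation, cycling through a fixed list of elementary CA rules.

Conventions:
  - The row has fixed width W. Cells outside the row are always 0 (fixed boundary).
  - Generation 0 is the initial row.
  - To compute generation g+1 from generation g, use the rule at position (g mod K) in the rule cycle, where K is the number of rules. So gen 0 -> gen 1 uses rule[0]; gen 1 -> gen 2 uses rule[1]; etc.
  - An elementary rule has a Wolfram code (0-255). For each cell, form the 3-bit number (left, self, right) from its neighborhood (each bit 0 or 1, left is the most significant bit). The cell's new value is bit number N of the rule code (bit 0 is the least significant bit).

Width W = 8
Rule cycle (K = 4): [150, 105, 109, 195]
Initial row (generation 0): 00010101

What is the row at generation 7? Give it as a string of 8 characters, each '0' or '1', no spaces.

Gen 0: 00010101
Gen 1 (rule 150): 00110101
Gen 2 (rule 105): 10111010
Gen 3 (rule 109): 11101110
Gen 4 (rule 195): 01100110
Gen 5 (rule 150): 10011001
Gen 6 (rule 105): 00011000
Gen 7 (rule 109): 11011011

Answer: 11011011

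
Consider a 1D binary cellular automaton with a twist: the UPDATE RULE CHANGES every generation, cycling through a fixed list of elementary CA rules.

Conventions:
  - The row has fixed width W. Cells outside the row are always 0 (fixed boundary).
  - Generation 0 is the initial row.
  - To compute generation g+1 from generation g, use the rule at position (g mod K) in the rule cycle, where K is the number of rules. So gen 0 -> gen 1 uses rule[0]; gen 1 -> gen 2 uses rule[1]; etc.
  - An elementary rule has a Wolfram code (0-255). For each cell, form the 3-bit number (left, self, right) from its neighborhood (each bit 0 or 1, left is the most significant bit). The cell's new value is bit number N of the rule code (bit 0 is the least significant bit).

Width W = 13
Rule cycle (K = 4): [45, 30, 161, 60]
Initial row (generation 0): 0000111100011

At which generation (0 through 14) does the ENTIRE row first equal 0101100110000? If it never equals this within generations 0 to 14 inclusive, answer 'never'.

Answer: 7

Derivation:
Gen 0: 0000111100011
Gen 1 (rule 45): 1110100001010
Gen 2 (rule 30): 1000110011011
Gen 3 (rule 161): 0010000000100
Gen 4 (rule 60): 0011000000110
Gen 5 (rule 45): 1010011110100
Gen 6 (rule 30): 1011110000110
Gen 7 (rule 161): 0101100110000
Gen 8 (rule 60): 0111010101000
Gen 9 (rule 45): 0100111111011
Gen 10 (rule 30): 1111100000010
Gen 11 (rule 161): 0111001111000
Gen 12 (rule 60): 0100101000100
Gen 13 (rule 45): 0100111010101
Gen 14 (rule 30): 1111100010101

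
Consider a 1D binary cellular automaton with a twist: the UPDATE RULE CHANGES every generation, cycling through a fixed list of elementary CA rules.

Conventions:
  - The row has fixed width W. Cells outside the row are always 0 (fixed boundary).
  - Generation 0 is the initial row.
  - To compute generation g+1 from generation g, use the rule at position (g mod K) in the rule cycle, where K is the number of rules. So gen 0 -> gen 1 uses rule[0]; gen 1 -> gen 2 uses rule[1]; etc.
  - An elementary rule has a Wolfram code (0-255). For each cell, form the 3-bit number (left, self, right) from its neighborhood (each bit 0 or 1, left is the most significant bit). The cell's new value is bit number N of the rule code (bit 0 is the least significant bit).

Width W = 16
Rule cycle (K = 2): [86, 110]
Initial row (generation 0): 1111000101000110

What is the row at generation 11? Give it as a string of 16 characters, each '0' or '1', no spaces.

Answer: 1000110100010001

Derivation:
Gen 0: 1111000101000110
Gen 1 (rule 86): 0001101101101011
Gen 2 (rule 110): 0011111111111111
Gen 3 (rule 86): 0100000000000001
Gen 4 (rule 110): 1100000000000011
Gen 5 (rule 86): 0110000000000101
Gen 6 (rule 110): 1110000000001111
Gen 7 (rule 86): 0011000000010001
Gen 8 (rule 110): 0111000000110011
Gen 9 (rule 86): 1001100001011101
Gen 10 (rule 110): 1011100011110111
Gen 11 (rule 86): 1000110100010001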